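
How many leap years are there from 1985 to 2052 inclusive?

Years divisible by 4: 1988, 1992, …, 2052 — 17 in all.
2000 is divisible by 400, so still leap.
No century exceptions apply. Count: 17.

17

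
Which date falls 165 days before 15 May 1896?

2 December 1895

Count 165 days before May 15, 1896:
Day-of-year of December 2, 1895: 336.
Day-of-year of May 15, 1896: 136.
1895 has 365 days, so 365 − 336 = 29 days remain in 1895.
Total: 29 + 136 = 165 days.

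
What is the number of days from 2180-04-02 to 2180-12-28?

270

April 2180: 30 − 2 = 28 days remain.
Then May (31), June (30), July (31), August (31), September (30), October (31), November (30): 31 + 30 + 31 + 31 + 30 + 31 + 30 = 214 days.
December 1–28, 2180: 28 days.
Total: 28 + 214 + 28 = 270 days.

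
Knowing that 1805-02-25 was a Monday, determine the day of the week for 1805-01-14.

Count forward from the earlier date (January 14, 1805) to the later (February 25, 1805):
January 1805: 31 − 14 = 17 days remain.
February 1–25, 1805: 25 days (1805 is not a leap year).
Total: 17 + 25 = 42 days.
42 is a multiple of 7, so 1805-01-14 falls on the same weekday: Monday.

Monday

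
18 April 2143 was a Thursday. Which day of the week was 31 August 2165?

Saturday

Day-of-year of April 18, 2143: 108.
Day-of-year of August 31, 2165: 243.
2143 has 365 days, so 365 − 108 = 257 days remain in 2143.
Full years 2144–2164: 15 common + 6 leap = 15×365 + 6×366 = 7671 days.
Total: 257 + 7671 + 243 = 8171 days.
8171 mod 7 = 2, so 2 days after Thursday is Saturday.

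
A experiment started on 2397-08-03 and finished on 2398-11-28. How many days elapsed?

482

Day-of-year of August 3, 2397: 215.
Day-of-year of November 28, 2398: 332.
2397 has 365 days, so 365 − 215 = 150 days remain in 2397.
Total: 150 + 332 = 482 days.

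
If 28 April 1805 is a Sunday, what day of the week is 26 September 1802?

Count forward from the earlier date (September 26, 1802) to the later (April 28, 1805):
September 26, 1802 → September 26, 1803: 365 days.
September 26, 1803 → September 26, 1804: 366 days (1804 is a leap year).
September 1804: 30 − 26 = 4 days remain.
Then October (31), November (30), December (31), January (31), February 1805 (28), March (31): 31 + 30 + 31 + 31 + 28 + 31 = 182 days.
April 1–28, 1805: 28 days.
Residual: 214 days.
Total: 945 days.
945 is a multiple of 7, so 26 September 1802 falls on the same weekday: Sunday.

Sunday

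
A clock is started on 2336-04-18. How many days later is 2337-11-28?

April 2336: 30 − 18 = 12 days remain.
Then 18 full months totalling 549 days.
November 1–28, 2337: 28 days.
Total: 12 + 549 + 28 = 589 days.

589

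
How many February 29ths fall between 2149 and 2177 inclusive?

7

Years divisible by 4 in [2149, 2177]: 2152, 2156, 2160, 2164, 2168, 2172, 2176.
No century exceptions apply. Count: 7.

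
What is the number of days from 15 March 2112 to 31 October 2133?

Day-of-year of March 15, 2112: 75.
Day-of-year of October 31, 2133: 304.
2112 has 366 days, so 366 − 75 = 291 days remain in 2112.
Full years 2113–2132: 15 common + 5 leap = 15×365 + 5×366 = 7305 days.
Total: 291 + 7305 + 304 = 7900 days.

7900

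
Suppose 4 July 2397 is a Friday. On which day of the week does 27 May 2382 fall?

Thursday

Count forward from the earlier date (May 27, 2382) to the later (July 4, 2397):
From May 27, 2382 to May 27, 2397: 15 years, of which 4 contain a Feb 29 — 11×365 + 4×366 = 5479 days.
May 2397: 31 − 27 = 4 days remain.
Then June (30): 30 days.
July 1–4, 2397: 4 days.
Residual: 38 days.
Total: 5517 days.
5517 mod 7 = 1, so 1 day before Friday is Thursday.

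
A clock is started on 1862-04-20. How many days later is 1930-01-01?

From April 20, 1862 to April 20, 1929: 67 years, of which 16 contain a Feb 29 — 51×365 + 16×366 = 24471 days.
(1900 is not a leap year (divisible by 100 but not 400).)
April 1929: 30 − 20 = 10 days remain.
Then May (31), June (30), July (31), August (31), September (30), October (31), November (30), December (31): 31 + 30 + 31 + 31 + 30 + 31 + 30 + 31 = 245 days.
January 1, 1930: 1 day.
Residual: 256 days.
Total: 24727 days.

24727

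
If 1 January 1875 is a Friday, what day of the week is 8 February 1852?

Sunday

Count forward from the earlier date (February 8, 1852) to the later (January 1, 1875):
Day-of-year of February 8, 1852: 39.
Day-of-year of January 1, 1875: 1.
1852 has 366 days, so 366 − 39 = 327 days remain in 1852.
Full years 1853–1874: 17 common + 5 leap = 17×365 + 5×366 = 8035 days.
Total: 327 + 8035 + 1 = 8363 days.
8363 mod 7 = 5, so 5 days before Friday is Sunday.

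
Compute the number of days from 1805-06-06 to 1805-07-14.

38

June 1805: 30 − 6 = 24 days remain.
July 1–14, 1805: 14 days.
Total: 24 + 14 = 38 days.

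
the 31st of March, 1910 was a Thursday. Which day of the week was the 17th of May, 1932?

Day-of-year of March 31, 1910: 90.
Day-of-year of May 17, 1932: 138.
1910 has 365 days, so 365 − 90 = 275 days remain in 1910.
Full years 1911–1931: 16 common + 5 leap = 16×365 + 5×366 = 7670 days.
Total: 275 + 7670 + 138 = 8083 days.
8083 mod 7 = 5, so 5 days after Thursday is Tuesday.

Tuesday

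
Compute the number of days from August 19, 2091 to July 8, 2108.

Day-of-year of August 19, 2091: 231.
Day-of-year of July 8, 2108: 190.
2091 has 365 days, so 365 − 231 = 134 days remain in 2091.
Full years 2092–2107: 13 common + 3 leap = 13×365 + 3×366 = 5843 days.
Total: 134 + 5843 + 190 = 6167 days.

6167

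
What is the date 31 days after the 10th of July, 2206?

the 10th of August, 2206

Count 31 days after July 10, 2206:
July 2206: 31 − 10 = 21 days remain.
August 1–10, 2206: 10 days.
Total: 21 + 10 = 31 days.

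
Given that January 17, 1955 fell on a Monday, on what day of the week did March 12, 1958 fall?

January 17, 1955 → January 17, 1956: 365 days.
January 17, 1956 → January 17, 1957: 366 days (1956 is a leap year).
January 17, 1957 → January 17, 1958: 365 days.
January 1958: 31 − 17 = 14 days remain.
Then February 1958 (28): 28 days.
March 1–12, 1958: 12 days.
Residual: 54 days.
Total: 1150 days.
1150 mod 7 = 2, so 2 days after Monday is Wednesday.

Wednesday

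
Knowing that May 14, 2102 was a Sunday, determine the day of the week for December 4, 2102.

May 2102: 31 − 14 = 17 days remain.
Then June (30), July (31), August (31), September (30), October (31), November (30): 30 + 31 + 31 + 30 + 31 + 30 = 183 days.
December 1–4, 2102: 4 days.
Total: 17 + 183 + 4 = 204 days.
204 mod 7 = 1, so 1 day after Sunday is Monday.

Monday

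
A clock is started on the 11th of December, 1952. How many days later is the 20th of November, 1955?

Day-of-year of December 11, 1952: 346.
Day-of-year of November 20, 1955: 324.
1952 has 366 days, so 366 − 346 = 20 days remain in 1952.
Full years: 1953: 365; 1954: 365. Sum = 730.
Total: 20 + 730 + 324 = 1074 days.

1074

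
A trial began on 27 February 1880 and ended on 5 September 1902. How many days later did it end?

Day-of-year of February 27, 1880: 58.
Day-of-year of September 5, 1902: 248.
1880 has 366 days, so 366 − 58 = 308 days remain in 1880.
Full years 1881–1901: 17 common + 4 leap = 17×365 + 4×366 = 7669 days.
Total: 308 + 7669 + 248 = 8225 days.

8225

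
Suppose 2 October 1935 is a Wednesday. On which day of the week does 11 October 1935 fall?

Friday

Within October 1935: 11 − 2 = 9 days.
9 mod 7 = 2, so 2 days after Wednesday is Friday.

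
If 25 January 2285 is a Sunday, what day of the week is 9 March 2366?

Day-of-year of January 25, 2285: 25.
Day-of-year of March 9, 2366: 68.
2285 has 365 days, so 365 − 25 = 340 days remain in 2285.
Full years 2286–2365: 61 common + 19 leap = 61×365 + 19×366 = 29219 days.
Total: 340 + 29219 + 68 = 29627 days.
29627 mod 7 = 3, so 3 days after Sunday is Wednesday.

Wednesday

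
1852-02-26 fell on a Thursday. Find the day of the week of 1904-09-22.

Day-of-year of February 26, 1852: 57.
Day-of-year of September 22, 1904: 266.
1852 has 366 days, so 366 − 57 = 309 days remain in 1852.
Full years 1853–1903: 40 common + 11 leap = 40×365 + 11×366 = 18626 days.
Total: 309 + 18626 + 266 = 19201 days.
19201 is a multiple of 7, so 1904-09-22 falls on the same weekday: Thursday.

Thursday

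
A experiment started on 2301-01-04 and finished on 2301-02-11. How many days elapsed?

38

January 2301: 31 − 4 = 27 days remain.
February 1–11, 2301: 11 days (2301 is not a leap year).
Total: 27 + 11 = 38 days.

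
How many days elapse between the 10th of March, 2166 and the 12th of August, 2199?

12208

From March 10, 2166 to March 10, 2199: 33 years, of which 8 contain a Feb 29 — 25×365 + 8×366 = 12053 days.
March 2199: 31 − 10 = 21 days remain.
Then April (30), May (31), June (30), July (31): 30 + 31 + 30 + 31 = 122 days.
August 1–12, 2199: 12 days.
Residual: 155 days.
Total: 12208 days.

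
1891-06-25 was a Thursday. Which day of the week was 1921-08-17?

From June 25, 1891 to June 25, 1921: 30 years, of which 7 contain a Feb 29 — 23×365 + 7×366 = 10957 days.
(1900 is not a leap year (divisible by 100 but not 400).)
June 1921: 30 − 25 = 5 days remain.
Then July (31): 31 days.
August 1–17, 1921: 17 days.
Residual: 53 days.
Total: 11010 days.
11010 mod 7 = 6, so 6 days after Thursday is Wednesday.

Wednesday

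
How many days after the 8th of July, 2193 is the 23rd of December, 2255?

22812

From July 8, 2193 to July 8, 2255: 62 years, of which 14 contain a Feb 29 — 48×365 + 14×366 = 22644 days.
(2200 is not a leap year (divisible by 100 but not 400).)
July 2255: 31 − 8 = 23 days remain.
Then August (31), September (30), October (31), November (30): 31 + 30 + 31 + 30 = 122 days.
December 1–23, 2255: 23 days.
Residual: 168 days.
Total: 22812 days.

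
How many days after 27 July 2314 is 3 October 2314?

July 2314: 31 − 27 = 4 days remain.
Then August (31), September (30): 31 + 30 = 61 days.
October 1–3, 2314: 3 days.
Total: 4 + 61 + 3 = 68 days.

68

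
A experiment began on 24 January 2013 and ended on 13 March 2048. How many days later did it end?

12832

From January 24, 2013 to January 24, 2048: 35 years, of which 8 contain a Feb 29 — 27×365 + 8×366 = 12783 days.
January 2048: 31 − 24 = 7 days remain.
Then February 2048 (29): 29 days.
March 1–13, 2048: 13 days.
Residual: 49 days.
Total: 12832 days.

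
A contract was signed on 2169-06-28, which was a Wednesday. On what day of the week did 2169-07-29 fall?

Saturday

June 2169: 30 − 28 = 2 days remain.
July 1–29, 2169: 29 days.
Total: 2 + 29 = 31 days.
31 mod 7 = 3, so 3 days after Wednesday is Saturday.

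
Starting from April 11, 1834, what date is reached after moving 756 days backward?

March 16, 1832

Count 756 days before April 11, 1834:
Day-of-year of March 16, 1832: 76.
Day-of-year of April 11, 1834: 101.
1832 has 366 days, so 366 − 76 = 290 days remain in 1832.
Full years: 1833: 365. Sum = 365.
Total: 290 + 365 + 101 = 756 days.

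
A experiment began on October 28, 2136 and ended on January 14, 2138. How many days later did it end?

443

October 2136: 31 − 28 = 3 days remain.
Then 14 full months totalling 426 days.
January 1–14, 2138: 14 days.
Total: 3 + 426 + 14 = 443 days.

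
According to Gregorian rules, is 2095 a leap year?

2095 is not a leap year.

No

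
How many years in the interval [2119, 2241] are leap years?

Years divisible by 4: 2120, 2124, …, 2240 — 31 in all.
Of these, 2200 is divisible by 100 but not 400, so not leap.
Leap years: 31 − 1 = 30.

30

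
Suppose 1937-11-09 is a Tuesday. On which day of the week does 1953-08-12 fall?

Wednesday

From November 9, 1937 to November 9, 1952: 15 years, of which 4 contain a Feb 29 — 11×365 + 4×366 = 5479 days.
November 1952: 30 − 9 = 21 days remain.
Then December (31), January (31), February 1953 (28), March (31), April (30), May (31), June (30), July (31): 31 + 31 + 28 + 31 + 30 + 31 + 30 + 31 = 243 days.
August 1–12, 1953: 12 days.
Residual: 276 days.
Total: 5755 days.
5755 mod 7 = 1, so 1 day after Tuesday is Wednesday.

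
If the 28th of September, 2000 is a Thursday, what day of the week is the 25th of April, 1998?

Saturday

Count forward from the earlier date (April 25, 1998) to the later (September 28, 2000):
Day-of-year of April 25, 1998: 115.
Day-of-year of September 28, 2000: 272.
1998 has 365 days, so 365 − 115 = 250 days remain in 1998.
Full years: 1999: 365. Sum = 365.
Total: 250 + 365 + 272 = 887 days.
887 mod 7 = 5, so 5 days before Thursday is Saturday.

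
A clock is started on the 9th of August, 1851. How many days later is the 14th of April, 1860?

From August 9, 1851 to August 9, 1859: 8 years, of which 2 contain a Feb 29 — 6×365 + 2×366 = 2922 days.
August 1859: 31 − 9 = 22 days remain.
Then September (30), October (31), November (30), December (31), January (31), February 1860 (29), March (31): 30 + 31 + 30 + 31 + 31 + 29 + 31 = 213 days.
April 1–14, 1860: 14 days.
Residual: 249 days.
Total: 3171 days.

3171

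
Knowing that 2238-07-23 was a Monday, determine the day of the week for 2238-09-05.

July 2238: 31 − 23 = 8 days remain.
Then August (31): 31 days.
September 1–5, 2238: 5 days.
Total: 8 + 31 + 5 = 44 days.
44 mod 7 = 2, so 2 days after Monday is Wednesday.

Wednesday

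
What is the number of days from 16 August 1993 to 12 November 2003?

Day-of-year of August 16, 1993: 228.
Day-of-year of November 12, 2003: 316.
1993 has 365 days, so 365 − 228 = 137 days remain in 1993.
Full years 1994–2002: 7 common + 2 leap = 7×365 + 2×366 = 3287 days.
Total: 137 + 3287 + 316 = 3740 days.

3740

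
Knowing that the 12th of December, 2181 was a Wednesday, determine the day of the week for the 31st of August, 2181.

Friday

Count forward from the earlier date (August 31, 2181) to the later (December 12, 2181):
August 2181: 31 − 31 = 0 days remain.
Then September (30), October (31), November (30): 30 + 31 + 30 = 91 days.
December 1–12, 2181: 12 days.
Total: 0 + 91 + 12 = 103 days.
103 mod 7 = 5, so 5 days before Wednesday is Friday.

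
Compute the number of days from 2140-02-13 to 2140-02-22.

9

Within February 2140: 22 − 13 = 9 days.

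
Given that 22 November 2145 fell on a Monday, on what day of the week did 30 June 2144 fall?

Tuesday

Count forward from the earlier date (June 30, 2144) to the later (November 22, 2145):
June 30, 2144 → June 30, 2145: 365 days.
June 2145: 30 − 30 = 0 days remain.
Then July (31), August (31), September (30), October (31): 31 + 31 + 30 + 31 = 123 days.
November 1–22, 2145: 22 days.
Residual: 145 days.
Total: 510 days.
510 mod 7 = 6, so 6 days before Monday is Tuesday.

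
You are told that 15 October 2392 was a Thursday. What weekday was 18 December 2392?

October 2392: 31 − 15 = 16 days remain.
Then November (30): 30 days.
December 1–18, 2392: 18 days.
Total: 16 + 30 + 18 = 64 days.
64 mod 7 = 1, so 1 day after Thursday is Friday.

Friday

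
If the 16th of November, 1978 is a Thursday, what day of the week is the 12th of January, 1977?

Count forward from the earlier date (January 12, 1977) to the later (November 16, 1978):
January 1977: 31 − 12 = 19 days remain.
Then 21 full months totalling 638 days.
November 1–16, 1978: 16 days.
Total: 19 + 638 + 16 = 673 days.
673 mod 7 = 1, so 1 day before Thursday is Wednesday.

Wednesday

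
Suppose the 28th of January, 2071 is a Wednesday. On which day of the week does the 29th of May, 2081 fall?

Day-of-year of January 28, 2071: 28.
Day-of-year of May 29, 2081: 149.
2071 has 365 days, so 365 − 28 = 337 days remain in 2071.
Full years 2072–2080: 6 common + 3 leap = 6×365 + 3×366 = 3288 days.
Total: 337 + 3288 + 149 = 3774 days.
3774 mod 7 = 1, so 1 day after Wednesday is Thursday.

Thursday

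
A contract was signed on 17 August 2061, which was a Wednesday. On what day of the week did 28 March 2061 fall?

Count forward from the earlier date (March 28, 2061) to the later (August 17, 2061):
March 2061: 31 − 28 = 3 days remain.
Then April (30), May (31), June (30), July (31): 30 + 31 + 30 + 31 = 122 days.
August 1–17, 2061: 17 days.
Total: 3 + 122 + 17 = 142 days.
142 mod 7 = 2, so 2 days before Wednesday is Monday.

Monday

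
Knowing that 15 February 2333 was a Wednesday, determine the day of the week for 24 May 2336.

Sunday

Day-of-year of February 15, 2333: 46.
Day-of-year of May 24, 2336: 145.
2333 has 365 days, so 365 − 46 = 319 days remain in 2333.
Full years: 2334: 365; 2335: 365. Sum = 730.
Total: 319 + 730 + 145 = 1194 days.
1194 mod 7 = 4, so 4 days after Wednesday is Sunday.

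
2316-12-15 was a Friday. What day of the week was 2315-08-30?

Monday

Count forward from the earlier date (August 30, 2315) to the later (December 15, 2316):
August 2315: 31 − 30 = 1 day remains.
Then 15 full months totalling 457 days.
December 1–15, 2316: 15 days.
Total: 1 + 457 + 15 = 473 days.
473 mod 7 = 4, so 4 days before Friday is Monday.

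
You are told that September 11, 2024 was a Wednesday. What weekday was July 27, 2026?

September 2024: 30 − 11 = 19 days remain.
Then 21 full months totalling 638 days.
July 1–27, 2026: 27 days.
Total: 19 + 638 + 27 = 684 days.
684 mod 7 = 5, so 5 days after Wednesday is Monday.

Monday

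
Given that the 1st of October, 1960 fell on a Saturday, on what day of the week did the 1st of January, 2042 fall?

Wednesday

From October 1, 1960 to October 1, 2041: 81 years, of which 20 contain a Feb 29 — 61×365 + 20×366 = 29585 days.
(2000 is a leap year (divisible by 400).)
October 2041: 31 − 1 = 30 days remain.
Then November (30), December (31): 30 + 31 = 61 days.
January 1, 2042: 1 day.
Residual: 92 days.
Total: 29677 days.
29677 mod 7 = 4, so 4 days after Saturday is Wednesday.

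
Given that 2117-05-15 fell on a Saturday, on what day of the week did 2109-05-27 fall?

Monday

Count forward from the earlier date (May 27, 2109) to the later (May 15, 2117):
Day-of-year of May 27, 2109: 147.
Day-of-year of May 15, 2117: 135.
2109 has 365 days, so 365 − 147 = 218 days remain in 2109.
Full years 2110–2116: 5 common + 2 leap = 5×365 + 2×366 = 2557 days.
Total: 218 + 2557 + 135 = 2910 days.
2910 mod 7 = 5, so 5 days before Saturday is Monday.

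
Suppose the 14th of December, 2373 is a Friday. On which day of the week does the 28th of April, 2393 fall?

From December 14, 2373 to December 14, 2392: 19 years, of which 5 contain a Feb 29 — 14×365 + 5×366 = 6940 days.
December 2392: 31 − 14 = 17 days remain.
Then January (31), February 2393 (28), March (31): 31 + 28 + 31 = 90 days.
April 1–28, 2393: 28 days.
Residual: 135 days.
Total: 7075 days.
7075 mod 7 = 5, so 5 days after Friday is Wednesday.

Wednesday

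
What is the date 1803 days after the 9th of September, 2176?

the 17th of August, 2181

Count 1803 days after September 9, 2176:
Day-of-year of September 9, 2176: 253.
Day-of-year of August 17, 2181: 229.
2176 has 366 days, so 366 − 253 = 113 days remain in 2176.
Full years: 2177: 365; 2178: 365; 2179: 365; 2180: 366. Sum = 1461.
Total: 113 + 1461 + 229 = 1803 days.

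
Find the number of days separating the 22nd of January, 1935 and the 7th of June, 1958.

From January 22, 1935 to January 22, 1958: 23 years, of which 6 contain a Feb 29 — 17×365 + 6×366 = 8401 days.
January 1958: 31 − 22 = 9 days remain.
Then February 1958 (28), March (31), April (30), May (31): 28 + 31 + 30 + 31 = 120 days.
June 1–7, 1958: 7 days.
Residual: 136 days.
Total: 8537 days.

8537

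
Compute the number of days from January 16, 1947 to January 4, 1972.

Day-of-year of January 16, 1947: 16.
Day-of-year of January 4, 1972: 4.
1947 has 365 days, so 365 − 16 = 349 days remain in 1947.
Full years 1948–1971: 18 common + 6 leap = 18×365 + 6×366 = 8766 days.
Total: 349 + 8766 + 4 = 9119 days.

9119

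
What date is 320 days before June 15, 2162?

July 30, 2161

Count 320 days before June 15, 2162:
Day-of-year of July 30, 2161: 211.
Day-of-year of June 15, 2162: 166.
2161 has 365 days, so 365 − 211 = 154 days remain in 2161.
Total: 154 + 166 = 320 days.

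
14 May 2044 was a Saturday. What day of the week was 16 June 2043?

Tuesday

Count forward from the earlier date (June 16, 2043) to the later (May 14, 2044):
Day-of-year of June 16, 2043: 167.
Day-of-year of May 14, 2044: 135.
2043 has 365 days, so 365 − 167 = 198 days remain in 2043.
Total: 198 + 135 = 333 days.
333 mod 7 = 4, so 4 days before Saturday is Tuesday.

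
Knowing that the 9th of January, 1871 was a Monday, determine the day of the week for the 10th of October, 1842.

Monday

Count forward from the earlier date (October 10, 1842) to the later (January 9, 1871):
Day-of-year of October 10, 1842: 283.
Day-of-year of January 9, 1871: 9.
1842 has 365 days, so 365 − 283 = 82 days remain in 1842.
Full years 1843–1870: 21 common + 7 leap = 21×365 + 7×366 = 10227 days.
Total: 82 + 10227 + 9 = 10318 days.
10318 is a multiple of 7, so the 10th of October, 1842 falls on the same weekday: Monday.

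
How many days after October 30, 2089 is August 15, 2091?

654

Day-of-year of October 30, 2089: 303.
Day-of-year of August 15, 2091: 227.
2089 has 365 days, so 365 − 303 = 62 days remain in 2089.
Full years: 2090: 365. Sum = 365.
Total: 62 + 365 + 227 = 654 days.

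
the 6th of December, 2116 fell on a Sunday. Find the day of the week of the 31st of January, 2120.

Wednesday

December 6, 2116 → December 6, 2117: 365 days.
December 6, 2117 → December 6, 2118: 365 days.
December 6, 2118 → December 6, 2119: 365 days.
December 2119: 31 − 6 = 25 days remain.
January 1–31, 2120: 31 days.
Residual: 56 days.
Total: 1151 days.
1151 mod 7 = 3, so 3 days after Sunday is Wednesday.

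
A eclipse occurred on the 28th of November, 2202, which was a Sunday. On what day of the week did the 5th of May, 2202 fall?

Count forward from the earlier date (May 5, 2202) to the later (November 28, 2202):
May 2202: 31 − 5 = 26 days remain.
Then June (30), July (31), August (31), September (30), October (31): 30 + 31 + 31 + 30 + 31 = 153 days.
November 1–28, 2202: 28 days.
Total: 26 + 153 + 28 = 207 days.
207 mod 7 = 4, so 4 days before Sunday is Wednesday.

Wednesday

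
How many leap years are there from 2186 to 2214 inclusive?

Years divisible by 4 in [2186, 2214]: 2188, 2192, 2196, 2200, 2204, 2208, 2212.
Of these, 2200 is divisible by 100 but not 400, so not leap.
Leap years: 7 − 1 = 6.

6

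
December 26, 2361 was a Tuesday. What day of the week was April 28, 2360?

Count forward from the earlier date (April 28, 2360) to the later (December 26, 2361):
April 2360: 30 − 28 = 2 days remain.
Then 19 full months totalling 579 days.
December 1–26, 2361: 26 days.
Total: 2 + 579 + 26 = 607 days.
607 mod 7 = 5, so 5 days before Tuesday is Thursday.

Thursday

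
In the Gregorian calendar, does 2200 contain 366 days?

2200 is not a leap year (divisible by 100 but not 400).

No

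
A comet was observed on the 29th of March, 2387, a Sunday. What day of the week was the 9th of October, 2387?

Friday

March 2387: 31 − 29 = 2 days remain.
Then April (30), May (31), June (30), July (31), August (31), September (30): 30 + 31 + 30 + 31 + 31 + 30 = 183 days.
October 1–9, 2387: 9 days.
Total: 2 + 183 + 9 = 194 days.
194 mod 7 = 5, so 5 days after Sunday is Friday.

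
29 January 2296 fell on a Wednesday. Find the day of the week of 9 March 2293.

Count forward from the earlier date (March 9, 2293) to the later (January 29, 2296):
March 9, 2293 → March 9, 2294: 365 days.
March 9, 2294 → March 9, 2295: 365 days.
March 2295: 31 − 9 = 22 days remain.
Then 9 full months totalling 275 days.
January 1–29, 2296: 29 days.
Residual: 326 days.
Total: 1056 days.
1056 mod 7 = 6, so 6 days before Wednesday is Thursday.

Thursday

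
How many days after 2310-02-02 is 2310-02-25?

23

Within February 2310: 25 − 2 = 23 days.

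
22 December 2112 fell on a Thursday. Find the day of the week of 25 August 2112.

Count forward from the earlier date (August 25, 2112) to the later (December 22, 2112):
August 2112: 31 − 25 = 6 days remain.
Then September (30), October (31), November (30): 30 + 31 + 30 = 91 days.
December 1–22, 2112: 22 days.
Total: 6 + 91 + 22 = 119 days.
119 is a multiple of 7, so 25 August 2112 falls on the same weekday: Thursday.

Thursday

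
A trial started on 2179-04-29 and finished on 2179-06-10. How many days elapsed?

April 2179: 30 − 29 = 1 day remains.
Then May (31): 31 days.
June 1–10, 2179: 10 days.
Total: 1 + 31 + 10 = 42 days.

42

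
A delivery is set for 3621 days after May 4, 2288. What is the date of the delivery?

April 3, 2298

Count 3621 days after May 4, 2288:
Day-of-year of May 4, 2288: 125.
Day-of-year of April 3, 2298: 93.
2288 has 366 days, so 366 − 125 = 241 days remain in 2288.
Full years 2289–2297: 7 common + 2 leap = 7×365 + 2×366 = 3287 days.
Total: 241 + 3287 + 93 = 3621 days.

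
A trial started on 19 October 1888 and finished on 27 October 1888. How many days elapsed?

Within October 1888: 27 − 19 = 8 days.

8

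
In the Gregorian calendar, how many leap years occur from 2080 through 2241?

Years divisible by 4: 2080, 2084, …, 2240 — 41 in all.
Of these, 2100, 2200 are divisible by 100 but not 400, so not leap.
Leap years: 41 − 2 = 39.

39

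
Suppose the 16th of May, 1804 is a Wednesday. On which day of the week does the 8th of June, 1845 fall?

Sunday

From May 16, 1804 to May 16, 1845: 41 years, of which 10 contain a Feb 29 — 31×365 + 10×366 = 14975 days.
May 1845: 31 − 16 = 15 days remain.
June 1–8, 1845: 8 days.
Residual: 23 days.
Total: 14998 days.
14998 mod 7 = 4, so 4 days after Wednesday is Sunday.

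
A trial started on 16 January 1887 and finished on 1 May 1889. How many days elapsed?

836

January 16, 1887 → January 16, 1888: 365 days.
January 16, 1888 → January 16, 1889: 366 days (1888 is a leap year).
January 1889: 31 − 16 = 15 days remain.
Then February 1889 (28), March (31), April (30): 28 + 31 + 30 = 89 days.
May 1, 1889: 1 day.
Residual: 105 days.
Total: 836 days.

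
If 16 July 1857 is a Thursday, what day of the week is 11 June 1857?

Thursday

Count forward from the earlier date (June 11, 1857) to the later (July 16, 1857):
June 1857: 30 − 11 = 19 days remain.
July 1–16, 1857: 16 days.
Total: 19 + 16 = 35 days.
35 is a multiple of 7, so 11 June 1857 falls on the same weekday: Thursday.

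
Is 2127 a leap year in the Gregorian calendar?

No

2127 is not a leap year.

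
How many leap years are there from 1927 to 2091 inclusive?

41

Years divisible by 4: 1928, 1932, …, 2088 — 41 in all.
2000 is divisible by 400, so still leap.
No century exceptions apply. Count: 41.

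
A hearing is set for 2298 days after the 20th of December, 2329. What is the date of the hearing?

the 5th of April, 2336

Count 2298 days after December 20, 2329:
Day-of-year of December 20, 2329: 354.
Day-of-year of April 5, 2336: 96.
2329 has 365 days, so 365 − 354 = 11 days remain in 2329.
Full years: 2330: 365; 2331: 365; 2332: 366; 2333: 365; 2334: 365; 2335: 365. Sum = 2191.
Total: 11 + 2191 + 96 = 2298 days.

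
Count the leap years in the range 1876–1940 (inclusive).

Years divisible by 4: 1876, 1880, …, 1940 — 17 in all.
Of these, 1900 is divisible by 100 but not 400, so not leap.
Leap years: 17 − 1 = 16.

16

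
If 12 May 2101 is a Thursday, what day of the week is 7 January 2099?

Wednesday

Count forward from the earlier date (January 7, 2099) to the later (May 12, 2101):
Day-of-year of January 7, 2099: 7.
Day-of-year of May 12, 2101: 132.
2099 has 365 days, so 365 − 7 = 358 days remain in 2099.
Full years: 2100: 365. Sum = 365.
Total: 358 + 365 + 132 = 855 days.
855 mod 7 = 1, so 1 day before Thursday is Wednesday.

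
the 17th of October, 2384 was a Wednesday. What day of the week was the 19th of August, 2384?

Count forward from the earlier date (August 19, 2384) to the later (October 17, 2384):
August 2384: 31 − 19 = 12 days remain.
Then September (30): 30 days.
October 1–17, 2384: 17 days.
Total: 12 + 30 + 17 = 59 days.
59 mod 7 = 3, so 3 days before Wednesday is Sunday.

Sunday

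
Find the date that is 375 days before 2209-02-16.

2208-02-07

Count 375 days before February 16, 2209:
Day-of-year of February 7, 2208: 38.
Day-of-year of February 16, 2209: 47.
2208 has 366 days, so 366 − 38 = 328 days remain in 2208.
Total: 328 + 47 = 375 days.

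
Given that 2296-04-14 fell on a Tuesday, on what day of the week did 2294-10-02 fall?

Count forward from the earlier date (October 2, 2294) to the later (April 14, 2296):
October 2294: 31 − 2 = 29 days remain.
Then 17 full months totalling 517 days.
April 1–14, 2296: 14 days.
Total: 29 + 517 + 14 = 560 days.
560 is a multiple of 7, so 2294-10-02 falls on the same weekday: Tuesday.

Tuesday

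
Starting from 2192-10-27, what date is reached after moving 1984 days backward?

2187-05-23

Count 1984 days before October 27, 2192:
Day-of-year of May 23, 2187: 143.
Day-of-year of October 27, 2192: 301.
2187 has 365 days, so 365 − 143 = 222 days remain in 2187.
Full years: 2188: 366; 2189: 365; 2190: 365; 2191: 365. Sum = 1461.
Total: 222 + 1461 + 301 = 1984 days.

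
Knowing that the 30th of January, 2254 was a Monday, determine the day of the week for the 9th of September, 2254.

Saturday

January 2254: 31 − 30 = 1 day remains.
Then February 2254 (28), March (31), April (30), May (31), June (30), July (31), August (31): 28 + 31 + 30 + 31 + 30 + 31 + 31 = 212 days.
September 1–9, 2254: 9 days.
Total: 1 + 212 + 9 = 222 days.
222 mod 7 = 5, so 5 days after Monday is Saturday.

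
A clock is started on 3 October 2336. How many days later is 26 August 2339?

1057

October 3, 2336 → October 3, 2337: 365 days.
October 3, 2337 → October 3, 2338: 365 days.
October 2338: 31 − 3 = 28 days remain.
Then 9 full months totalling 273 days.
August 1–26, 2339: 26 days.
Residual: 327 days.
Total: 1057 days.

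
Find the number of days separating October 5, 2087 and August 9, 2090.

October 5, 2087 → October 5, 2088: 366 days (2088 is a leap year).
October 5, 2088 → October 5, 2089: 365 days.
October 2089: 31 − 5 = 26 days remain.
Then 9 full months totalling 273 days.
August 1–9, 2090: 9 days.
Residual: 308 days.
Total: 1039 days.

1039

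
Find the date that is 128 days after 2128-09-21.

2129-01-27

Count 128 days after September 21, 2128:
September 2128: 30 − 21 = 9 days remain.
Then October (31), November (30), December (31): 31 + 30 + 31 = 92 days.
January 1–27, 2129: 27 days.
Total: 9 + 92 + 27 = 128 days.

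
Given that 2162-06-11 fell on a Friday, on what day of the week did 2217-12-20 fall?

From June 11, 2162 to June 11, 2217: 55 years, of which 13 contain a Feb 29 — 42×365 + 13×366 = 20088 days.
(2200 is not a leap year (divisible by 100 but not 400).)
June 2217: 30 − 11 = 19 days remain.
Then July (31), August (31), September (30), October (31), November (30): 31 + 31 + 30 + 31 + 30 = 153 days.
December 1–20, 2217: 20 days.
Residual: 192 days.
Total: 20280 days.
20280 mod 7 = 1, so 1 day after Friday is Saturday.

Saturday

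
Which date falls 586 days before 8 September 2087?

30 January 2086

Count 586 days before September 8, 2087:
January 2086: 31 − 30 = 1 day remains.
Then 19 full months totalling 577 days.
September 1–8, 2087: 8 days.
Total: 1 + 577 + 8 = 586 days.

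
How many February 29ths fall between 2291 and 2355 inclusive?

Years divisible by 4: 2292, 2296, …, 2352 — 16 in all.
Of these, 2300 is divisible by 100 but not 400, so not leap.
Leap years: 16 − 1 = 15.

15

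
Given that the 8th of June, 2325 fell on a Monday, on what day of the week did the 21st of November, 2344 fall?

Tuesday

From June 8, 2325 to June 8, 2344: 19 years, of which 5 contain a Feb 29 — 14×365 + 5×366 = 6940 days.
June 2344: 30 − 8 = 22 days remain.
Then July (31), August (31), September (30), October (31): 31 + 31 + 30 + 31 = 123 days.
November 1–21, 2344: 21 days.
Residual: 166 days.
Total: 7106 days.
7106 mod 7 = 1, so 1 day after Monday is Tuesday.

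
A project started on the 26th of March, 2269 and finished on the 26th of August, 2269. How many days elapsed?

March 2269: 31 − 26 = 5 days remain.
Then April (30), May (31), June (30), July (31): 30 + 31 + 30 + 31 = 122 days.
August 1–26, 2269: 26 days.
Total: 5 + 122 + 26 = 153 days.

153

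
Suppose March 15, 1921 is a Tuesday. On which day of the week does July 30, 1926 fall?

Day-of-year of March 15, 1921: 74.
Day-of-year of July 30, 1926: 211.
1921 has 365 days, so 365 − 74 = 291 days remain in 1921.
Full years: 1922: 365; 1923: 365; 1924: 366; 1925: 365. Sum = 1461.
Total: 291 + 1461 + 211 = 1963 days.
1963 mod 7 = 3, so 3 days after Tuesday is Friday.

Friday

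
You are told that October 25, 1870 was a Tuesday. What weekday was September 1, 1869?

Wednesday

Count forward from the earlier date (September 1, 1869) to the later (October 25, 1870):
September 1869: 30 − 1 = 29 days remain.
Then 12 full months totalling 365 days.
October 1–25, 1870: 25 days.
Total: 29 + 365 + 25 = 419 days.
419 mod 7 = 6, so 6 days before Tuesday is Wednesday.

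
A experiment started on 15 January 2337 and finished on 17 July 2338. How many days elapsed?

January 15, 2337 → January 15, 2338: 365 days.
January 2338: 31 − 15 = 16 days remain.
Then February 2338 (28), March (31), April (30), May (31), June (30): 28 + 31 + 30 + 31 + 30 = 150 days.
July 1–17, 2338: 17 days.
Residual: 183 days.
Total: 548 days.

548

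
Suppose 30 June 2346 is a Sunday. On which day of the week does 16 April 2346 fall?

Count forward from the earlier date (April 16, 2346) to the later (June 30, 2346):
April 2346: 30 − 16 = 14 days remain.
Then May (31): 31 days.
June 1–30, 2346: 30 days.
Total: 14 + 31 + 30 = 75 days.
75 mod 7 = 5, so 5 days before Sunday is Tuesday.

Tuesday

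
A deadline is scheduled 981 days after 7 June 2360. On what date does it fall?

13 February 2363

Count 981 days after June 7, 2360:
June 7, 2360 → June 7, 2361: 365 days.
June 7, 2361 → June 7, 2362: 365 days.
June 2362: 30 − 7 = 23 days remain.
Then July (31), August (31), September (30), October (31), November (30), December (31), January (31): 31 + 31 + 30 + 31 + 30 + 31 + 31 = 215 days.
February 1–13, 2363: 13 days (2363 is not a leap year).
Residual: 251 days.
Total: 981 days.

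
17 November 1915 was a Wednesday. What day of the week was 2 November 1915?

Tuesday

Count forward from the earlier date (November 2, 1915) to the later (November 17, 1915):
Within November 1915: 17 − 2 = 15 days.
15 mod 7 = 1, so 1 day before Wednesday is Tuesday.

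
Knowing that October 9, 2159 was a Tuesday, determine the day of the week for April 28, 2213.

Day-of-year of October 9, 2159: 282.
Day-of-year of April 28, 2213: 118.
2159 has 365 days, so 365 − 282 = 83 days remain in 2159.
Full years 2160–2212: 40 common + 13 leap = 40×365 + 13×366 = 19358 days.
Total: 83 + 19358 + 118 = 19559 days.
19559 mod 7 = 1, so 1 day after Tuesday is Wednesday.

Wednesday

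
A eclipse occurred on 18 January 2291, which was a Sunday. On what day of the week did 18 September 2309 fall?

Day-of-year of January 18, 2291: 18.
Day-of-year of September 18, 2309: 261.
2291 has 365 days, so 365 − 18 = 347 days remain in 2291.
Full years 2292–2308: 13 common + 4 leap = 13×365 + 4×366 = 6209 days.
Total: 347 + 6209 + 261 = 6817 days.
6817 mod 7 = 6, so 6 days after Sunday is Saturday.

Saturday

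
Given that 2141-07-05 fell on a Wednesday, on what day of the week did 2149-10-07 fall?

Tuesday

Day-of-year of July 5, 2141: 186.
Day-of-year of October 7, 2149: 280.
2141 has 365 days, so 365 − 186 = 179 days remain in 2141.
Full years 2142–2148: 5 common + 2 leap = 5×365 + 2×366 = 2557 days.
Total: 179 + 2557 + 280 = 3016 days.
3016 mod 7 = 6, so 6 days after Wednesday is Tuesday.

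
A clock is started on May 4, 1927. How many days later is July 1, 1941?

5172

From May 4, 1927 to May 4, 1941: 14 years, of which 4 contain a Feb 29 — 10×365 + 4×366 = 5114 days.
May 1941: 31 − 4 = 27 days remain.
Then June (30): 30 days.
July 1, 1941: 1 day.
Residual: 58 days.
Total: 5172 days.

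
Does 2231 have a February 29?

No

2231 is not a leap year.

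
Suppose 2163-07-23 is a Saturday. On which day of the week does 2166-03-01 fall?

Saturday

July 23, 2163 → July 23, 2164: 366 days (2164 is a leap year).
July 23, 2164 → July 23, 2165: 365 days.
July 2165: 31 − 23 = 8 days remain.
Then August (31), September (30), October (31), November (30), December (31), January (31), February 2166 (28): 31 + 30 + 31 + 30 + 31 + 31 + 28 = 212 days.
March 1, 2166: 1 day.
Residual: 221 days.
Total: 952 days.
952 is a multiple of 7, so 2166-03-01 falls on the same weekday: Saturday.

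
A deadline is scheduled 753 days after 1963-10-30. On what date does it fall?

1965-11-21

Count 753 days after October 30, 1963:
October 1963: 31 − 30 = 1 day remains.
Then 24 full months totalling 731 days.
November 1–21, 1965: 21 days.
Total: 1 + 731 + 21 = 753 days.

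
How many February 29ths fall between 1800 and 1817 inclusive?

Years divisible by 4 in [1800, 1817]: 1800, 1804, 1808, 1812, 1816.
Of these, 1800 is divisible by 100 but not 400, so not leap.
Leap years: 5 − 1 = 4.

4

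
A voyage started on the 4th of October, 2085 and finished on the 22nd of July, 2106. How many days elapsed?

Day-of-year of October 4, 2085: 277.
Day-of-year of July 22, 2106: 203.
2085 has 365 days, so 365 − 277 = 88 days remain in 2085.
Full years 2086–2105: 16 common + 4 leap = 16×365 + 4×366 = 7304 days.
Total: 88 + 7304 + 203 = 7595 days.

7595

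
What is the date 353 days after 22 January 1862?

10 January 1863

Count 353 days after January 22, 1862:
Day-of-year of January 22, 1862: 22.
Day-of-year of January 10, 1863: 10.
1862 has 365 days, so 365 − 22 = 343 days remain in 1862.
Total: 343 + 10 = 353 days.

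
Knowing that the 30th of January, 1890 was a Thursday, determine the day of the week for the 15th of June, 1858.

Count forward from the earlier date (June 15, 1858) to the later (January 30, 1890):
Day-of-year of June 15, 1858: 166.
Day-of-year of January 30, 1890: 30.
1858 has 365 days, so 365 − 166 = 199 days remain in 1858.
Full years 1859–1889: 23 common + 8 leap = 23×365 + 8×366 = 11323 days.
Total: 199 + 11323 + 30 = 11552 days.
11552 mod 7 = 2, so 2 days before Thursday is Tuesday.

Tuesday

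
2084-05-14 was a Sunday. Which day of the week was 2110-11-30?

Day-of-year of May 14, 2084: 135.
Day-of-year of November 30, 2110: 334.
2084 has 366 days, so 366 − 135 = 231 days remain in 2084.
Full years 2085–2109: 20 common + 5 leap = 20×365 + 5×366 = 9130 days.
Total: 231 + 9130 + 334 = 9695 days.
9695 is a multiple of 7, so 2110-11-30 falls on the same weekday: Sunday.

Sunday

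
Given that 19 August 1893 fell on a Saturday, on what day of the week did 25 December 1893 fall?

August 1893: 31 − 19 = 12 days remain.
Then September (30), October (31), November (30): 30 + 31 + 30 = 91 days.
December 1–25, 1893: 25 days.
Total: 12 + 91 + 25 = 128 days.
128 mod 7 = 2, so 2 days after Saturday is Monday.

Monday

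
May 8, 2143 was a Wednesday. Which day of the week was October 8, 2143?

Tuesday

May 2143: 31 − 8 = 23 days remain.
Then June (30), July (31), August (31), September (30): 30 + 31 + 31 + 30 = 122 days.
October 1–8, 2143: 8 days.
Total: 23 + 122 + 8 = 153 days.
153 mod 7 = 6, so 6 days after Wednesday is Tuesday.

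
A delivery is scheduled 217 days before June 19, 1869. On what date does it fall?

November 14, 1868

Count 217 days before June 19, 1869:
November 1868: 30 − 14 = 16 days remain.
Then December (31), January (31), February 1869 (28), March (31), April (30), May (31): 31 + 31 + 28 + 31 + 30 + 31 = 182 days.
June 1–19, 1869: 19 days.
Total: 16 + 182 + 19 = 217 days.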